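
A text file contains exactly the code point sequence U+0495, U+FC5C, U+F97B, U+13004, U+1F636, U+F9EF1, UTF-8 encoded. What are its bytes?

D2 95 EF B1 9C EF A5 BB F0 93 80 84 F0 9F 98 B6 F3 B9 BB B1

U+0495: 2-byte form → D2 95.
U+FC5C: 3-byte form → EF B1 9C.
U+F97B: 3-byte form → EF A5 BB.
U+13004: 4-byte form → F0 93 80 84.
U+1F636: 4-byte form → F0 9F 98 B6.
U+F9EF1: 4-byte form → F3 B9 BB B1.
Concatenated (20 bytes): D2 95 EF B1 9C EF A5 BB F0 93 80 84 F0 9F 98 B6 F3 B9 BB B1.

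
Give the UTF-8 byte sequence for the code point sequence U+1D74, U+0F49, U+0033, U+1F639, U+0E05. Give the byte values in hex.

E1 B5 B4 E0 BD 89 33 F0 9F 98 B9 E0 B8 85

U+1D74: 3-byte form → E1 B5 B4.
U+0F49: 3-byte form → E0 BD 89.
U+0033: 1-byte form → 33.
U+1F639: 4-byte form → F0 9F 98 B9.
U+0E05: 3-byte form → E0 B8 85.
Concatenated (14 bytes): E1 B5 B4 E0 BD 89 33 F0 9F 98 B9 E0 B8 85.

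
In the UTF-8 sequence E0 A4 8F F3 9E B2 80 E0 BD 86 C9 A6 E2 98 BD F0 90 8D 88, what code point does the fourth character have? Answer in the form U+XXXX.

Offset 0: leading byte 0xE0 = 11100000 → 3-byte char #1 = E0 A4 8F.
Offset 3: leading byte 0xF3 = 11110011 → 4-byte char #2 = F3 9E B2 80.
Offset 7: leading byte 0xE0 = 11100000 → 3-byte char #3 = E0 BD 86.
Offset 10: leading byte 0xC9 = 11001001 → 2-byte char #4 = C9 A6.
Leading byte 0xC9 = 11001001 matches 110xxxxx → 2-byte sequence.
Byte 1: 0xC9 = 11001001, payload 01001 (5 bits).
Byte 2: 0xA6 = 10100110 (10xxxxxx ✓), payload 100110.
Concatenate: 01001100110 = 0x266 (11 bits → U+0266).

U+0266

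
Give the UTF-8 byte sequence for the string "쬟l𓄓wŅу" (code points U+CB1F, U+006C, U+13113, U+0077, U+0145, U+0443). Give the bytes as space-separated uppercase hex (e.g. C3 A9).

U+CB1F: 3-byte form → EC AC 9F.
U+006C: 1-byte form → 6C.
U+13113: 4-byte form → F0 93 84 93.
U+0077: 1-byte form → 77.
U+0145: 2-byte form → C5 85.
U+0443: 2-byte form → D1 83.
Concatenated (13 bytes): EC AC 9F 6C F0 93 84 93 77 C5 85 D1 83.

EC AC 9F 6C F0 93 84 93 77 C5 85 D1 83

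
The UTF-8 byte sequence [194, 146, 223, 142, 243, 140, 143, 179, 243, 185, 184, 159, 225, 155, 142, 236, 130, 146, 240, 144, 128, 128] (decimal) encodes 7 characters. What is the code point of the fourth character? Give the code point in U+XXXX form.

U+F9E1F

Offset 0: leading byte 0xC2 = 11000010 → 2-byte char #1 = C2 92.
Offset 2: leading byte 0xDF = 11011111 → 2-byte char #2 = DF 8E.
Offset 4: leading byte 0xF3 = 11110011 → 4-byte char #3 = F3 8C 8F B3.
Offset 8: leading byte 0xF3 = 11110011 → 4-byte char #4 = F3 B9 B8 9F.
Leading byte 0xF3 = 11110011 matches 11110xxx → 4-byte sequence.
Byte 1: 0xF3 = 11110011, payload 011 (3 bits).
Byte 2: 0xB9 = 10111001 (10xxxxxx ✓), payload 111001.
Byte 3: 0xB8 = 10111000 (10xxxxxx ✓), payload 111000.
Byte 4: 0x9F = 10011111 (10xxxxxx ✓), payload 011111.
Concatenate: 011111001111000011111 = 0xF9E1F (21 bits → U+F9E1F).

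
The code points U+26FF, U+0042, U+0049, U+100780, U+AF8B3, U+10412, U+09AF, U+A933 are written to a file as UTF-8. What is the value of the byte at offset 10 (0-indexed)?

U+26FF → 3-byte form E2 9B BF at offsets 0–2.
U+0042 → 1-byte form 42 at offsets 3–3.
U+0049 → 1-byte form 49 at offsets 4–4.
U+100780 → 4-byte form F4 80 9E 80 at offsets 5–8.
U+AF8B3 → 4-byte form F2 AF A2 B3 at offsets 9–12.
Offset 10 falls in char 5's range; it's byte 2 of F2 AF A2 B3 = 0xAF.

0xAF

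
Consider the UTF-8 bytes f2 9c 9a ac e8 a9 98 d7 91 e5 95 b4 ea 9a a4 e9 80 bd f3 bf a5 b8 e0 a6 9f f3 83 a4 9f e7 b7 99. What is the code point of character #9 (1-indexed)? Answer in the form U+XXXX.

Offset 0: leading byte 0xF2 = 11110010 → 4-byte char #1 = F2 9C 9A AC.
Offset 4: leading byte 0xE8 = 11101000 → 3-byte char #2 = E8 A9 98.
Offset 7: leading byte 0xD7 = 11010111 → 2-byte char #3 = D7 91.
Offset 9: leading byte 0xE5 = 11100101 → 3-byte char #4 = E5 95 B4.
Offset 12: leading byte 0xEA = 11101010 → 3-byte char #5 = EA 9A A4.
Offset 15: leading byte 0xE9 = 11101001 → 3-byte char #6 = E9 80 BD.
Offset 18: leading byte 0xF3 = 11110011 → 4-byte char #7 = F3 BF A5 B8.
Offset 22: leading byte 0xE0 = 11100000 → 3-byte char #8 = E0 A6 9F.
Offset 25: leading byte 0xF3 = 11110011 → 4-byte char #9 = F3 83 A4 9F.
Leading byte 0xF3 = 11110011 matches 11110xxx → 4-byte sequence.
Byte 1: 0xF3 = 11110011, payload 011 (3 bits).
Byte 2: 0x83 = 10000011 (10xxxxxx ✓), payload 000011.
Byte 3: 0xA4 = 10100100 (10xxxxxx ✓), payload 100100.
Byte 4: 0x9F = 10011111 (10xxxxxx ✓), payload 011111.
Concatenate: 011000011100100011111 = 0xC391F (21 bits → U+C391F).

U+C391F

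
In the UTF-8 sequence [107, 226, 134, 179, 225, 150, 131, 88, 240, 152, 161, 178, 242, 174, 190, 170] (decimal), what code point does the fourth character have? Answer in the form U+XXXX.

U+0058

Offset 0: leading byte 0x6B = 01101011 → 1-byte char #1 = 6B.
Offset 1: leading byte 0xE2 = 11100010 → 3-byte char #2 = E2 86 B3.
Offset 4: leading byte 0xE1 = 11100001 → 3-byte char #3 = E1 96 83.
Offset 7: leading byte 0x58 = 01011000 → 1-byte char #4 = 58.
Leading byte 0x58 = 01011000 matches 0xxxxxxx → 1-byte sequence.
Byte 1: 0x58 = 01011000, payload 1011000 (7 bits).
Concatenate: 1011000 = 0x58 (7 bits → U+0058).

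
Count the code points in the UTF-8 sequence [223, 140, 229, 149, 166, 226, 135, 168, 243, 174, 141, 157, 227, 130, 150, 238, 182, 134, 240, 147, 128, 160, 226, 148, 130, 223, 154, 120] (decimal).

10

Byte at offset 0: 0xDF = 11011111 → 2-byte char (#1). Advance 2.
Byte at offset 2: 0xE5 = 11100101 → 3-byte char (#2). Advance 3.
Byte at offset 5: 0xE2 = 11100010 → 3-byte char (#3). Advance 3.
Byte at offset 8: 0xF3 = 11110011 → 4-byte char (#4). Advance 4.
Byte at offset 12: 0xE3 = 11100011 → 3-byte char (#5). Advance 3.
Byte at offset 15: 0xEE = 11101110 → 3-byte char (#6). Advance 3.
Byte at offset 18: 0xF0 = 11110000 → 4-byte char (#7). Advance 4.
Byte at offset 22: 0xE2 = 11100010 → 3-byte char (#8). Advance 3.
Byte at offset 25: 0xDF = 11011111 → 2-byte char (#9). Advance 2.
Byte at offset 27: 0x78 = 01111000 → 1-byte char (#10). Advance 1.
Reached end at offset 28 after 10 code points.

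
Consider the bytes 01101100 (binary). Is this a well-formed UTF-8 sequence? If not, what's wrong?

Leading byte 0x6C = 01101100 → 1-byte form.

valid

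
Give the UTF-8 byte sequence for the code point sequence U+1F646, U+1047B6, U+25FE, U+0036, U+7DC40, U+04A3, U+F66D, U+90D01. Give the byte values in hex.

F0 9F 99 86 F4 84 9E B6 E2 97 BE 36 F1 BD B1 80 D2 A3 EF 99 AD F2 90 B4 81

U+1F646: 4-byte form → F0 9F 99 86.
U+1047B6: 4-byte form → F4 84 9E B6.
U+25FE: 3-byte form → E2 97 BE.
U+0036: 1-byte form → 36.
U+7DC40: 4-byte form → F1 BD B1 80.
U+04A3: 2-byte form → D2 A3.
U+F66D: 3-byte form → EF 99 AD.
U+90D01: 4-byte form → F2 90 B4 81.
Concatenated (25 bytes): F0 9F 99 86 F4 84 9E B6 E2 97 BE 36 F1 BD B1 80 D2 A3 EF 99 AD F2 90 B4 81.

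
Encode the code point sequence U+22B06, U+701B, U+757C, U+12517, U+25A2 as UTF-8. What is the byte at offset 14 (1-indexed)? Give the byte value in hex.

0x97

1-indexed offset 14 is 0-indexed offset 13.
U+22B06 → 4-byte form F0 A2 AC 86 at offsets 0–3.
U+701B → 3-byte form E7 80 9B at offsets 4–6.
U+757C → 3-byte form E7 95 BC at offsets 7–9.
U+12517 → 4-byte form F0 92 94 97 at offsets 10–13.
Offset 13 falls in char 4's range; it's byte 4 of F0 92 94 97 = 0x97.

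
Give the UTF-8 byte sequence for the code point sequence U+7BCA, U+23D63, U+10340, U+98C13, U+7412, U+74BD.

U+7BCA: 3-byte form → E7 AF 8A.
U+23D63: 4-byte form → F0 A3 B5 A3.
U+10340: 4-byte form → F0 90 8D 80.
U+98C13: 4-byte form → F2 98 B0 93.
U+7412: 3-byte form → E7 90 92.
U+74BD: 3-byte form → E7 92 BD.
Concatenated (21 bytes): E7 AF 8A F0 A3 B5 A3 F0 90 8D 80 F2 98 B0 93 E7 90 92 E7 92 BD.

E7 AF 8A F0 A3 B5 A3 F0 90 8D 80 F2 98 B0 93 E7 90 92 E7 92 BD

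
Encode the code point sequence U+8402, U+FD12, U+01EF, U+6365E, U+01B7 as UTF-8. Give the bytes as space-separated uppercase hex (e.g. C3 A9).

E8 90 82 EF B4 92 C7 AF F1 A3 99 9E C6 B7

U+8402: 3-byte form → E8 90 82.
U+FD12: 3-byte form → EF B4 92.
U+01EF: 2-byte form → C7 AF.
U+6365E: 4-byte form → F1 A3 99 9E.
U+01B7: 2-byte form → C6 B7.
Concatenated (14 bytes): E8 90 82 EF B4 92 C7 AF F1 A3 99 9E C6 B7.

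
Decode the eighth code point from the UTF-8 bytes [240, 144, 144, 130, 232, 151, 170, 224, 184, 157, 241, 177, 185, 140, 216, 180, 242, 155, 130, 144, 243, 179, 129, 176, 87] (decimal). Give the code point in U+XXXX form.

Offset 0: leading byte 0xF0 = 11110000 → 4-byte char #1 = F0 90 90 82.
Offset 4: leading byte 0xE8 = 11101000 → 3-byte char #2 = E8 97 AA.
Offset 7: leading byte 0xE0 = 11100000 → 3-byte char #3 = E0 B8 9D.
Offset 10: leading byte 0xF1 = 11110001 → 4-byte char #4 = F1 B1 B9 8C.
Offset 14: leading byte 0xD8 = 11011000 → 2-byte char #5 = D8 B4.
Offset 16: leading byte 0xF2 = 11110010 → 4-byte char #6 = F2 9B 82 90.
Offset 20: leading byte 0xF3 = 11110011 → 4-byte char #7 = F3 B3 81 B0.
Offset 24: leading byte 0x57 = 01010111 → 1-byte char #8 = 57.
Leading byte 0x57 = 01010111 matches 0xxxxxxx → 1-byte sequence.
Byte 1: 0x57 = 01010111, payload 1010111 (7 bits).
Concatenate: 1010111 = 0x57 (7 bits → U+0057).

U+0057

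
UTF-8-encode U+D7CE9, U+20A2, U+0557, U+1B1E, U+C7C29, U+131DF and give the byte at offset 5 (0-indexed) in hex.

0x82

U+D7CE9 → 4-byte form F3 97 B3 A9 at offsets 0–3.
U+20A2 → 3-byte form E2 82 A2 at offsets 4–6.
Offset 5 falls in char 2's range; it's byte 2 of E2 82 A2 = 0x82.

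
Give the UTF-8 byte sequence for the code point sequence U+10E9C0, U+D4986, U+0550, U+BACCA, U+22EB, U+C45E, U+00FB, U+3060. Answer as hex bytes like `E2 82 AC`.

F4 8E A7 80 F3 94 A6 86 D5 90 F2 BA B3 8A E2 8B AB EC 91 9E C3 BB E3 81 A0

U+10E9C0: 4-byte form → F4 8E A7 80.
U+D4986: 4-byte form → F3 94 A6 86.
U+0550: 2-byte form → D5 90.
U+BACCA: 4-byte form → F2 BA B3 8A.
U+22EB: 3-byte form → E2 8B AB.
U+C45E: 3-byte form → EC 91 9E.
U+00FB: 2-byte form → C3 BB.
U+3060: 3-byte form → E3 81 A0.
Concatenated (25 bytes): F4 8E A7 80 F3 94 A6 86 D5 90 F2 BA B3 8A E2 8B AB EC 91 9E C3 BB E3 81 A0.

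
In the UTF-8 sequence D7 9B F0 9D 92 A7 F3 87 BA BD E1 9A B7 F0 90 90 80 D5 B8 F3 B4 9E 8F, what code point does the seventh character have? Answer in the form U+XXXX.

Offset 0: leading byte 0xD7 = 11010111 → 2-byte char #1 = D7 9B.
Offset 2: leading byte 0xF0 = 11110000 → 4-byte char #2 = F0 9D 92 A7.
Offset 6: leading byte 0xF3 = 11110011 → 4-byte char #3 = F3 87 BA BD.
Offset 10: leading byte 0xE1 = 11100001 → 3-byte char #4 = E1 9A B7.
Offset 13: leading byte 0xF0 = 11110000 → 4-byte char #5 = F0 90 90 80.
Offset 17: leading byte 0xD5 = 11010101 → 2-byte char #6 = D5 B8.
Offset 19: leading byte 0xF3 = 11110011 → 4-byte char #7 = F3 B4 9E 8F.
Leading byte 0xF3 = 11110011 matches 11110xxx → 4-byte sequence.
Byte 1: 0xF3 = 11110011, payload 011 (3 bits).
Byte 2: 0xB4 = 10110100 (10xxxxxx ✓), payload 110100.
Byte 3: 0x9E = 10011110 (10xxxxxx ✓), payload 011110.
Byte 4: 0x8F = 10001111 (10xxxxxx ✓), payload 001111.
Concatenate: 011110100011110001111 = 0xF478F (21 bits → U+F478F).

U+F478F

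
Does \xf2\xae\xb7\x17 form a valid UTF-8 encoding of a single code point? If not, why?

invalid (non-continuation byte where continuation expected)

Leading byte 0xF2 = 11110010 → 4-byte form.
Byte 4 is 0x17 = 00010111, which is not 10xxxxxx — expected a continuation byte.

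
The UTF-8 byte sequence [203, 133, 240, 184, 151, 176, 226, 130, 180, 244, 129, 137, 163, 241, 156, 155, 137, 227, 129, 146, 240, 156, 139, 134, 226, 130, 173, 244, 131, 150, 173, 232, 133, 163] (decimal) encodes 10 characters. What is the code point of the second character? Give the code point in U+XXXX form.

Offset 0: leading byte 0xCB = 11001011 → 2-byte char #1 = CB 85.
Offset 2: leading byte 0xF0 = 11110000 → 4-byte char #2 = F0 B8 97 B0.
Leading byte 0xF0 = 11110000 matches 11110xxx → 4-byte sequence.
Byte 1: 0xF0 = 11110000, payload 000 (3 bits).
Byte 2: 0xB8 = 10111000 (10xxxxxx ✓), payload 111000.
Byte 3: 0x97 = 10010111 (10xxxxxx ✓), payload 010111.
Byte 4: 0xB0 = 10110000 (10xxxxxx ✓), payload 110000.
Concatenate: 000111000010111110000 = 0x385F0 (21 bits → U+385F0).

U+385F0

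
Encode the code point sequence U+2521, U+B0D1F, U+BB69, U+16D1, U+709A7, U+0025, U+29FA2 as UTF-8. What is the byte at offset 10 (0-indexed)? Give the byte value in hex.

U+2521 → 3-byte form E2 94 A1 at offsets 0–2.
U+B0D1F → 4-byte form F2 B0 B4 9F at offsets 3–6.
U+BB69 → 3-byte form EB AD A9 at offsets 7–9.
U+16D1 → 3-byte form E1 9B 91 at offsets 10–12.
Offset 10 falls in char 4's range; it's byte 1 of E1 9B 91 = 0xE1.

0xE1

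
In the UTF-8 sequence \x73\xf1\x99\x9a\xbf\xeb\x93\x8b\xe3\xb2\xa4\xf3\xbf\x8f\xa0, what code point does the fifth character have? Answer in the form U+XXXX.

U+FF3E0

Offset 0: leading byte 0x73 = 01110011 → 1-byte char #1 = 73.
Offset 1: leading byte 0xF1 = 11110001 → 4-byte char #2 = F1 99 9A BF.
Offset 5: leading byte 0xEB = 11101011 → 3-byte char #3 = EB 93 8B.
Offset 8: leading byte 0xE3 = 11100011 → 3-byte char #4 = E3 B2 A4.
Offset 11: leading byte 0xF3 = 11110011 → 4-byte char #5 = F3 BF 8F A0.
Leading byte 0xF3 = 11110011 matches 11110xxx → 4-byte sequence.
Byte 1: 0xF3 = 11110011, payload 011 (3 bits).
Byte 2: 0xBF = 10111111 (10xxxxxx ✓), payload 111111.
Byte 3: 0x8F = 10001111 (10xxxxxx ✓), payload 001111.
Byte 4: 0xA0 = 10100000 (10xxxxxx ✓), payload 100000.
Concatenate: 011111111001111100000 = 0xFF3E0 (21 bits → U+FF3E0).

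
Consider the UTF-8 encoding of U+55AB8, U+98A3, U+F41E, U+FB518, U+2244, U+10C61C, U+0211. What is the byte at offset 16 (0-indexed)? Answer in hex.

0x84

U+55AB8 → 4-byte form F1 95 AA B8 at offsets 0–3.
U+98A3 → 3-byte form E9 A2 A3 at offsets 4–6.
U+F41E → 3-byte form EF 90 9E at offsets 7–9.
U+FB518 → 4-byte form F3 BB 94 98 at offsets 10–13.
U+2244 → 3-byte form E2 89 84 at offsets 14–16.
Offset 16 falls in char 5's range; it's byte 3 of E2 89 84 = 0x84.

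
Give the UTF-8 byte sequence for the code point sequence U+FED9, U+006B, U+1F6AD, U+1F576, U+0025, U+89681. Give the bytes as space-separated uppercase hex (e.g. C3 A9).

U+FED9: 3-byte form → EF BB 99.
U+006B: 1-byte form → 6B.
U+1F6AD: 4-byte form → F0 9F 9A AD.
U+1F576: 4-byte form → F0 9F 95 B6.
U+0025: 1-byte form → 25.
U+89681: 4-byte form → F2 89 9A 81.
Concatenated (17 bytes): EF BB 99 6B F0 9F 9A AD F0 9F 95 B6 25 F2 89 9A 81.

EF BB 99 6B F0 9F 9A AD F0 9F 95 B6 25 F2 89 9A 81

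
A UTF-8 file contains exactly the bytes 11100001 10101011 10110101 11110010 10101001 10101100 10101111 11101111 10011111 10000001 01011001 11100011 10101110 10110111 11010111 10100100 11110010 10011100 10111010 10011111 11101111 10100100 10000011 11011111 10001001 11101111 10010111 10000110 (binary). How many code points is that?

10

Byte at offset 0: 0xE1 = 11100001 → 3-byte char (#1). Advance 3.
Byte at offset 3: 0xF2 = 11110010 → 4-byte char (#2). Advance 4.
Byte at offset 7: 0xEF = 11101111 → 3-byte char (#3). Advance 3.
Byte at offset 10: 0x59 = 01011001 → 1-byte char (#4). Advance 1.
Byte at offset 11: 0xE3 = 11100011 → 3-byte char (#5). Advance 3.
Byte at offset 14: 0xD7 = 11010111 → 2-byte char (#6). Advance 2.
Byte at offset 16: 0xF2 = 11110010 → 4-byte char (#7). Advance 4.
Byte at offset 20: 0xEF = 11101111 → 3-byte char (#8). Advance 3.
Byte at offset 23: 0xDF = 11011111 → 2-byte char (#9). Advance 2.
Byte at offset 25: 0xEF = 11101111 → 3-byte char (#10). Advance 3.
Reached end at offset 28 after 10 code points.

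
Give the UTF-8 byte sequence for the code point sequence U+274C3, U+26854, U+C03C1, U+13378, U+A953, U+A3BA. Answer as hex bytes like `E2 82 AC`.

F0 A7 93 83 F0 A6 A1 94 F3 80 8F 81 F0 93 8D B8 EA A5 93 EA 8E BA

U+274C3: 4-byte form → F0 A7 93 83.
U+26854: 4-byte form → F0 A6 A1 94.
U+C03C1: 4-byte form → F3 80 8F 81.
U+13378: 4-byte form → F0 93 8D B8.
U+A953: 3-byte form → EA A5 93.
U+A3BA: 3-byte form → EA 8E BA.
Concatenated (22 bytes): F0 A7 93 83 F0 A6 A1 94 F3 80 8F 81 F0 93 8D B8 EA A5 93 EA 8E BA.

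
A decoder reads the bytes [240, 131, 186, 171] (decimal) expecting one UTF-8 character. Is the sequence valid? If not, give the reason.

Leading byte 0xF0 = 11110000 → 4-byte form.
Continuation bytes all match 10xxxxxx. Payload decodes to 0x3EAB.
But 0x3EAB < 0x10000, the minimum for a 4-byte sequence — this is an overlong encoding.

invalid (overlong encoding)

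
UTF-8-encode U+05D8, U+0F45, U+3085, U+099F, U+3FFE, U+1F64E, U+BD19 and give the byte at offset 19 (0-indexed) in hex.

U+05D8 → 2-byte form D7 98 at offsets 0–1.
U+0F45 → 3-byte form E0 BD 85 at offsets 2–4.
U+3085 → 3-byte form E3 82 85 at offsets 5–7.
U+099F → 3-byte form E0 A6 9F at offsets 8–10.
U+3FFE → 3-byte form E3 BF BE at offsets 11–13.
U+1F64E → 4-byte form F0 9F 99 8E at offsets 14–17.
U+BD19 → 3-byte form EB B4 99 at offsets 18–20.
Offset 19 falls in char 7's range; it's byte 2 of EB B4 99 = 0xB4.

0xB4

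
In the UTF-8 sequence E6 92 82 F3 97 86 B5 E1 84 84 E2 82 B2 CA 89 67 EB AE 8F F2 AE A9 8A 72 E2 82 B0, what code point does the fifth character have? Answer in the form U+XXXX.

U+0289

Offset 0: leading byte 0xE6 = 11100110 → 3-byte char #1 = E6 92 82.
Offset 3: leading byte 0xF3 = 11110011 → 4-byte char #2 = F3 97 86 B5.
Offset 7: leading byte 0xE1 = 11100001 → 3-byte char #3 = E1 84 84.
Offset 10: leading byte 0xE2 = 11100010 → 3-byte char #4 = E2 82 B2.
Offset 13: leading byte 0xCA = 11001010 → 2-byte char #5 = CA 89.
Leading byte 0xCA = 11001010 matches 110xxxxx → 2-byte sequence.
Byte 1: 0xCA = 11001010, payload 01010 (5 bits).
Byte 2: 0x89 = 10001001 (10xxxxxx ✓), payload 001001.
Concatenate: 01010001001 = 0x289 (11 bits → U+0289).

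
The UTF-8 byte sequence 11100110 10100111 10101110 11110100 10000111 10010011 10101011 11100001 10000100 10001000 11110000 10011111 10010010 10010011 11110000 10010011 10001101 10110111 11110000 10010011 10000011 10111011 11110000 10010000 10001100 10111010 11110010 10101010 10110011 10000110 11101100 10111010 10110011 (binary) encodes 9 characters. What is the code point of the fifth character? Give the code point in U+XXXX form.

U+13377

Offset 0: leading byte 0xE6 = 11100110 → 3-byte char #1 = E6 A7 AE.
Offset 3: leading byte 0xF4 = 11110100 → 4-byte char #2 = F4 87 93 AB.
Offset 7: leading byte 0xE1 = 11100001 → 3-byte char #3 = E1 84 88.
Offset 10: leading byte 0xF0 = 11110000 → 4-byte char #4 = F0 9F 92 93.
Offset 14: leading byte 0xF0 = 11110000 → 4-byte char #5 = F0 93 8D B7.
Leading byte 0xF0 = 11110000 matches 11110xxx → 4-byte sequence.
Byte 1: 0xF0 = 11110000, payload 000 (3 bits).
Byte 2: 0x93 = 10010011 (10xxxxxx ✓), payload 010011.
Byte 3: 0x8D = 10001101 (10xxxxxx ✓), payload 001101.
Byte 4: 0xB7 = 10110111 (10xxxxxx ✓), payload 110111.
Concatenate: 000010011001101110111 = 0x13377 (21 bits → U+13377).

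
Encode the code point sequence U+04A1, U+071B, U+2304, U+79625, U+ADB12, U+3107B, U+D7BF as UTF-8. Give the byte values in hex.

D2 A1 DC 9B E2 8C 84 F1 B9 98 A5 F2 AD AC 92 F0 B1 81 BB ED 9E BF

U+04A1: 2-byte form → D2 A1.
U+071B: 2-byte form → DC 9B.
U+2304: 3-byte form → E2 8C 84.
U+79625: 4-byte form → F1 B9 98 A5.
U+ADB12: 4-byte form → F2 AD AC 92.
U+3107B: 4-byte form → F0 B1 81 BB.
U+D7BF: 3-byte form → ED 9E BF.
Concatenated (22 bytes): D2 A1 DC 9B E2 8C 84 F1 B9 98 A5 F2 AD AC 92 F0 B1 81 BB ED 9E BF.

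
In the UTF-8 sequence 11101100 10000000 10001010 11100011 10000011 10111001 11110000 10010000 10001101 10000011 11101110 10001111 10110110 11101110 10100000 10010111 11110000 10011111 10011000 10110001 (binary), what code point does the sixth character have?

Offset 0: leading byte 0xEC = 11101100 → 3-byte char #1 = EC 80 8A.
Offset 3: leading byte 0xE3 = 11100011 → 3-byte char #2 = E3 83 B9.
Offset 6: leading byte 0xF0 = 11110000 → 4-byte char #3 = F0 90 8D 83.
Offset 10: leading byte 0xEE = 11101110 → 3-byte char #4 = EE 8F B6.
Offset 13: leading byte 0xEE = 11101110 → 3-byte char #5 = EE A0 97.
Offset 16: leading byte 0xF0 = 11110000 → 4-byte char #6 = F0 9F 98 B1.
Leading byte 0xF0 = 11110000 matches 11110xxx → 4-byte sequence.
Byte 1: 0xF0 = 11110000, payload 000 (3 bits).
Byte 2: 0x9F = 10011111 (10xxxxxx ✓), payload 011111.
Byte 3: 0x98 = 10011000 (10xxxxxx ✓), payload 011000.
Byte 4: 0xB1 = 10110001 (10xxxxxx ✓), payload 110001.
Concatenate: 000011111011000110001 = 0x1F631 (21 bits → U+1F631).

U+1F631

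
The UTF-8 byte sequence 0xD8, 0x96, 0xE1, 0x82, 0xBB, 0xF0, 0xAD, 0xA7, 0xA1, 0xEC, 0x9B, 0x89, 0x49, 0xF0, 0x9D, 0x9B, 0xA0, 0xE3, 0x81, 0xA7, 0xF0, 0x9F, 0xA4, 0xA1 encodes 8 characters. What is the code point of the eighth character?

Offset 0: leading byte 0xD8 = 11011000 → 2-byte char #1 = D8 96.
Offset 2: leading byte 0xE1 = 11100001 → 3-byte char #2 = E1 82 BB.
Offset 5: leading byte 0xF0 = 11110000 → 4-byte char #3 = F0 AD A7 A1.
Offset 9: leading byte 0xEC = 11101100 → 3-byte char #4 = EC 9B 89.
Offset 12: leading byte 0x49 = 01001001 → 1-byte char #5 = 49.
Offset 13: leading byte 0xF0 = 11110000 → 4-byte char #6 = F0 9D 9B A0.
Offset 17: leading byte 0xE3 = 11100011 → 3-byte char #7 = E3 81 A7.
Offset 20: leading byte 0xF0 = 11110000 → 4-byte char #8 = F0 9F A4 A1.
Leading byte 0xF0 = 11110000 matches 11110xxx → 4-byte sequence.
Byte 1: 0xF0 = 11110000, payload 000 (3 bits).
Byte 2: 0x9F = 10011111 (10xxxxxx ✓), payload 011111.
Byte 3: 0xA4 = 10100100 (10xxxxxx ✓), payload 100100.
Byte 4: 0xA1 = 10100001 (10xxxxxx ✓), payload 100001.
Concatenate: 000011111100100100001 = 0x1F921 (21 bits → U+1F921).

U+1F921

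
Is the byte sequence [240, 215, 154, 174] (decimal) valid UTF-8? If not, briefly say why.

invalid (non-continuation byte where continuation expected)

Leading byte 0xF0 = 11110000 → 4-byte form.
Byte 2 is 0xD7 = 11010111, which is not 10xxxxxx — expected a continuation byte.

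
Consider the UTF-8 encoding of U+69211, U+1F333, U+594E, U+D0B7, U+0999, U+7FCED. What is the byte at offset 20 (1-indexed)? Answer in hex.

0xB3

1-indexed offset 20 is 0-indexed offset 19.
U+69211 → 4-byte form F1 A9 88 91 at offsets 0–3.
U+1F333 → 4-byte form F0 9F 8C B3 at offsets 4–7.
U+594E → 3-byte form E5 A5 8E at offsets 8–10.
U+D0B7 → 3-byte form ED 82 B7 at offsets 11–13.
U+0999 → 3-byte form E0 A6 99 at offsets 14–16.
U+7FCED → 4-byte form F1 BF B3 AD at offsets 17–20.
Offset 19 falls in char 6's range; it's byte 3 of F1 BF B3 AD = 0xB3.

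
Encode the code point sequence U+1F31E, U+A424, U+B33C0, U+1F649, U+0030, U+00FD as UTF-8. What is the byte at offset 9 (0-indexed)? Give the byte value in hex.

0x8F

U+1F31E → 4-byte form F0 9F 8C 9E at offsets 0–3.
U+A424 → 3-byte form EA 90 A4 at offsets 4–6.
U+B33C0 → 4-byte form F2 B3 8F 80 at offsets 7–10.
Offset 9 falls in char 3's range; it's byte 3 of F2 B3 8F 80 = 0x8F.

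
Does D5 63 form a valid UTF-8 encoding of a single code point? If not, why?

Leading byte 0xD5 = 11010101 → 2-byte form.
Byte 2 is 0x63 = 01100011, which is not 10xxxxxx — expected a continuation byte.

invalid (non-continuation byte where continuation expected)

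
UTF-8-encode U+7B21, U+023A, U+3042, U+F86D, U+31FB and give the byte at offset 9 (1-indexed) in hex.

0xEF

1-indexed offset 9 is 0-indexed offset 8.
U+7B21 → 3-byte form E7 AC A1 at offsets 0–2.
U+023A → 2-byte form C8 BA at offsets 3–4.
U+3042 → 3-byte form E3 81 82 at offsets 5–7.
U+F86D → 3-byte form EF A1 AD at offsets 8–10.
Offset 8 falls in char 4's range; it's byte 1 of EF A1 AD = 0xEF.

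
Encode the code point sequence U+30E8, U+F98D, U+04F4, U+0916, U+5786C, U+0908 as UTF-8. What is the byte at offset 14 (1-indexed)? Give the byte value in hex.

1-indexed offset 14 is 0-indexed offset 13.
U+30E8 → 3-byte form E3 83 A8 at offsets 0–2.
U+F98D → 3-byte form EF A6 8D at offsets 3–5.
U+04F4 → 2-byte form D3 B4 at offsets 6–7.
U+0916 → 3-byte form E0 A4 96 at offsets 8–10.
U+5786C → 4-byte form F1 97 A1 AC at offsets 11–14.
Offset 13 falls in char 5's range; it's byte 3 of F1 97 A1 AC = 0xA1.

0xA1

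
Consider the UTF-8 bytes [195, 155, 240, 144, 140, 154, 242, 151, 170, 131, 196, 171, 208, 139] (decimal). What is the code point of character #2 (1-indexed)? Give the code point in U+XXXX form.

Offset 0: leading byte 0xC3 = 11000011 → 2-byte char #1 = C3 9B.
Offset 2: leading byte 0xF0 = 11110000 → 4-byte char #2 = F0 90 8C 9A.
Leading byte 0xF0 = 11110000 matches 11110xxx → 4-byte sequence.
Byte 1: 0xF0 = 11110000, payload 000 (3 bits).
Byte 2: 0x90 = 10010000 (10xxxxxx ✓), payload 010000.
Byte 3: 0x8C = 10001100 (10xxxxxx ✓), payload 001100.
Byte 4: 0x9A = 10011010 (10xxxxxx ✓), payload 011010.
Concatenate: 000010000001100011010 = 0x1031A (21 bits → U+1031A).

U+1031A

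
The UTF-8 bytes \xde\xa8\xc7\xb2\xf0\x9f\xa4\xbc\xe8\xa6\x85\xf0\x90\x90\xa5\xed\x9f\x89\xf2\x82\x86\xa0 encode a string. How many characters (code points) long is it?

Byte at offset 0: 0xDE = 11011110 → 2-byte char (#1). Advance 2.
Byte at offset 2: 0xC7 = 11000111 → 2-byte char (#2). Advance 2.
Byte at offset 4: 0xF0 = 11110000 → 4-byte char (#3). Advance 4.
Byte at offset 8: 0xE8 = 11101000 → 3-byte char (#4). Advance 3.
Byte at offset 11: 0xF0 = 11110000 → 4-byte char (#5). Advance 4.
Byte at offset 15: 0xED = 11101101 → 3-byte char (#6). Advance 3.
Byte at offset 18: 0xF2 = 11110010 → 4-byte char (#7). Advance 4.
Reached end at offset 22 after 7 code points.

7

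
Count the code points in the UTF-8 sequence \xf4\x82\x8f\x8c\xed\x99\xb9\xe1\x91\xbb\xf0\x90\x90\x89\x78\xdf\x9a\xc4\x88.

7

Byte at offset 0: 0xF4 = 11110100 → 4-byte char (#1). Advance 4.
Byte at offset 4: 0xED = 11101101 → 3-byte char (#2). Advance 3.
Byte at offset 7: 0xE1 = 11100001 → 3-byte char (#3). Advance 3.
Byte at offset 10: 0xF0 = 11110000 → 4-byte char (#4). Advance 4.
Byte at offset 14: 0x78 = 01111000 → 1-byte char (#5). Advance 1.
Byte at offset 15: 0xDF = 11011111 → 2-byte char (#6). Advance 2.
Byte at offset 17: 0xC4 = 11000100 → 2-byte char (#7). Advance 2.
Reached end at offset 19 after 7 code points.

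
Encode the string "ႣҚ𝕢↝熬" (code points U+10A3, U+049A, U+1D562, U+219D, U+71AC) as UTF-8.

U+10A3: 3-byte form → E1 82 A3.
U+049A: 2-byte form → D2 9A.
U+1D562: 4-byte form → F0 9D 95 A2.
U+219D: 3-byte form → E2 86 9D.
U+71AC: 3-byte form → E7 86 AC.
Concatenated (15 bytes): E1 82 A3 D2 9A F0 9D 95 A2 E2 86 9D E7 86 AC.

E1 82 A3 D2 9A F0 9D 95 A2 E2 86 9D E7 86 AC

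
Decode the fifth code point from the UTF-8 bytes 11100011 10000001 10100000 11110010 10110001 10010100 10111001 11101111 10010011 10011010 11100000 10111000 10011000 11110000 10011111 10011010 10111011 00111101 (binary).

Offset 0: leading byte 0xE3 = 11100011 → 3-byte char #1 = E3 81 A0.
Offset 3: leading byte 0xF2 = 11110010 → 4-byte char #2 = F2 B1 94 B9.
Offset 7: leading byte 0xEF = 11101111 → 3-byte char #3 = EF 93 9A.
Offset 10: leading byte 0xE0 = 11100000 → 3-byte char #4 = E0 B8 98.
Offset 13: leading byte 0xF0 = 11110000 → 4-byte char #5 = F0 9F 9A BB.
Leading byte 0xF0 = 11110000 matches 11110xxx → 4-byte sequence.
Byte 1: 0xF0 = 11110000, payload 000 (3 bits).
Byte 2: 0x9F = 10011111 (10xxxxxx ✓), payload 011111.
Byte 3: 0x9A = 10011010 (10xxxxxx ✓), payload 011010.
Byte 4: 0xBB = 10111011 (10xxxxxx ✓), payload 111011.
Concatenate: 000011111011010111011 = 0x1F6BB (21 bits → U+1F6BB).

U+1F6BB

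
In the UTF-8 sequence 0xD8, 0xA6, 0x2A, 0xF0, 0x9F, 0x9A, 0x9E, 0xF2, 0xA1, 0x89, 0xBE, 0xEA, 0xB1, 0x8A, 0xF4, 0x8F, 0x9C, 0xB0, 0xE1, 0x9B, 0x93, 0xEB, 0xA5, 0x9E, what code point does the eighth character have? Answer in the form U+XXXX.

Offset 0: leading byte 0xD8 = 11011000 → 2-byte char #1 = D8 A6.
Offset 2: leading byte 0x2A = 00101010 → 1-byte char #2 = 2A.
Offset 3: leading byte 0xF0 = 11110000 → 4-byte char #3 = F0 9F 9A 9E.
Offset 7: leading byte 0xF2 = 11110010 → 4-byte char #4 = F2 A1 89 BE.
Offset 11: leading byte 0xEA = 11101010 → 3-byte char #5 = EA B1 8A.
Offset 14: leading byte 0xF4 = 11110100 → 4-byte char #6 = F4 8F 9C B0.
Offset 18: leading byte 0xE1 = 11100001 → 3-byte char #7 = E1 9B 93.
Offset 21: leading byte 0xEB = 11101011 → 3-byte char #8 = EB A5 9E.
Leading byte 0xEB = 11101011 matches 1110xxxx → 3-byte sequence.
Byte 1: 0xEB = 11101011, payload 1011 (4 bits).
Byte 2: 0xA5 = 10100101 (10xxxxxx ✓), payload 100101.
Byte 3: 0x9E = 10011110 (10xxxxxx ✓), payload 011110.
Concatenate: 1011100101011110 = 0xB95E (16 bits → U+B95E).

U+B95E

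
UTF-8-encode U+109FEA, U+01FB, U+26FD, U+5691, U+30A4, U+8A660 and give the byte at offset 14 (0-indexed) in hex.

U+109FEA → 4-byte form F4 89 BF AA at offsets 0–3.
U+01FB → 2-byte form C7 BB at offsets 4–5.
U+26FD → 3-byte form E2 9B BD at offsets 6–8.
U+5691 → 3-byte form E5 9A 91 at offsets 9–11.
U+30A4 → 3-byte form E3 82 A4 at offsets 12–14.
Offset 14 falls in char 5's range; it's byte 3 of E3 82 A4 = 0xA4.

0xA4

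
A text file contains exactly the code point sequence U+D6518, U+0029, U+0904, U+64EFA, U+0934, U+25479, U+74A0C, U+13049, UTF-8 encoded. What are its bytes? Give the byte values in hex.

U+D6518: 4-byte form → F3 96 94 98.
U+0029: 1-byte form → 29.
U+0904: 3-byte form → E0 A4 84.
U+64EFA: 4-byte form → F1 A4 BB BA.
U+0934: 3-byte form → E0 A4 B4.
U+25479: 4-byte form → F0 A5 91 B9.
U+74A0C: 4-byte form → F1 B4 A8 8C.
U+13049: 4-byte form → F0 93 81 89.
Concatenated (27 bytes): F3 96 94 98 29 E0 A4 84 F1 A4 BB BA E0 A4 B4 F0 A5 91 B9 F1 B4 A8 8C F0 93 81 89.

F3 96 94 98 29 E0 A4 84 F1 A4 BB BA E0 A4 B4 F0 A5 91 B9 F1 B4 A8 8C F0 93 81 89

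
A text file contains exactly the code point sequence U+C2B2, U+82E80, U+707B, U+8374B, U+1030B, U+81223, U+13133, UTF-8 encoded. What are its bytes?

EC 8A B2 F2 82 BA 80 E7 81 BB F2 83 9D 8B F0 90 8C 8B F2 81 88 A3 F0 93 84 B3

U+C2B2: 3-byte form → EC 8A B2.
U+82E80: 4-byte form → F2 82 BA 80.
U+707B: 3-byte form → E7 81 BB.
U+8374B: 4-byte form → F2 83 9D 8B.
U+1030B: 4-byte form → F0 90 8C 8B.
U+81223: 4-byte form → F2 81 88 A3.
U+13133: 4-byte form → F0 93 84 B3.
Concatenated (26 bytes): EC 8A B2 F2 82 BA 80 E7 81 BB F2 83 9D 8B F0 90 8C 8B F2 81 88 A3 F0 93 84 B3.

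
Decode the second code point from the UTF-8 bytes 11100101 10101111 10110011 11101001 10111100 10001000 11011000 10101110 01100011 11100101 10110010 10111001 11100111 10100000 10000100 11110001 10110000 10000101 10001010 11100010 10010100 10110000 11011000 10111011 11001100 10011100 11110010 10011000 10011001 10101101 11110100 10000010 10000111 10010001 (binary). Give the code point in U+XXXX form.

Offset 0: leading byte 0xE5 = 11100101 → 3-byte char #1 = E5 AF B3.
Offset 3: leading byte 0xE9 = 11101001 → 3-byte char #2 = E9 BC 88.
Leading byte 0xE9 = 11101001 matches 1110xxxx → 3-byte sequence.
Byte 1: 0xE9 = 11101001, payload 1001 (4 bits).
Byte 2: 0xBC = 10111100 (10xxxxxx ✓), payload 111100.
Byte 3: 0x88 = 10001000 (10xxxxxx ✓), payload 001000.
Concatenate: 1001111100001000 = 0x9F08 (16 bits → U+9F08).

U+9F08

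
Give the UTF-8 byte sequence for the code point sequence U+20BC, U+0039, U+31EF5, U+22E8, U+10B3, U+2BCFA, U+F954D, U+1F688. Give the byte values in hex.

E2 82 BC 39 F0 B1 BB B5 E2 8B A8 E1 82 B3 F0 AB B3 BA F3 B9 95 8D F0 9F 9A 88

U+20BC: 3-byte form → E2 82 BC.
U+0039: 1-byte form → 39.
U+31EF5: 4-byte form → F0 B1 BB B5.
U+22E8: 3-byte form → E2 8B A8.
U+10B3: 3-byte form → E1 82 B3.
U+2BCFA: 4-byte form → F0 AB B3 BA.
U+F954D: 4-byte form → F3 B9 95 8D.
U+1F688: 4-byte form → F0 9F 9A 88.
Concatenated (26 bytes): E2 82 BC 39 F0 B1 BB B5 E2 8B A8 E1 82 B3 F0 AB B3 BA F3 B9 95 8D F0 9F 9A 88.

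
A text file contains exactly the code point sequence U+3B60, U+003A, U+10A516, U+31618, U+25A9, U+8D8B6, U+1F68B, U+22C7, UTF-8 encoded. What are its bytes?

E3 AD A0 3A F4 8A 94 96 F0 B1 98 98 E2 96 A9 F2 8D A2 B6 F0 9F 9A 8B E2 8B 87

U+3B60: 3-byte form → E3 AD A0.
U+003A: 1-byte form → 3A.
U+10A516: 4-byte form → F4 8A 94 96.
U+31618: 4-byte form → F0 B1 98 98.
U+25A9: 3-byte form → E2 96 A9.
U+8D8B6: 4-byte form → F2 8D A2 B6.
U+1F68B: 4-byte form → F0 9F 9A 8B.
U+22C7: 3-byte form → E2 8B 87.
Concatenated (26 bytes): E3 AD A0 3A F4 8A 94 96 F0 B1 98 98 E2 96 A9 F2 8D A2 B6 F0 9F 9A 8B E2 8B 87.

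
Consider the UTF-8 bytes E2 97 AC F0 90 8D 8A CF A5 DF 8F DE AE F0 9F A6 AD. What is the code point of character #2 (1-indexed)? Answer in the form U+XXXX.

Offset 0: leading byte 0xE2 = 11100010 → 3-byte char #1 = E2 97 AC.
Offset 3: leading byte 0xF0 = 11110000 → 4-byte char #2 = F0 90 8D 8A.
Leading byte 0xF0 = 11110000 matches 11110xxx → 4-byte sequence.
Byte 1: 0xF0 = 11110000, payload 000 (3 bits).
Byte 2: 0x90 = 10010000 (10xxxxxx ✓), payload 010000.
Byte 3: 0x8D = 10001101 (10xxxxxx ✓), payload 001101.
Byte 4: 0x8A = 10001010 (10xxxxxx ✓), payload 001010.
Concatenate: 000010000001101001010 = 0x1034A (21 bits → U+1034A).

U+1034A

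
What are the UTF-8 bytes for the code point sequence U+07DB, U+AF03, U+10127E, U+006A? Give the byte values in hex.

DF 9B EA BC 83 F4 81 89 BE 6A

U+07DB: 2-byte form → DF 9B.
U+AF03: 3-byte form → EA BC 83.
U+10127E: 4-byte form → F4 81 89 BE.
U+006A: 1-byte form → 6A.
Concatenated (10 bytes): DF 9B EA BC 83 F4 81 89 BE 6A.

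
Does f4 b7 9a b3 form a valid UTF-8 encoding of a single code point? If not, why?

Leading byte 0xF4 = 11110100 → 4-byte form.
Payload = 0x1376B3, which exceeds U+10FFFF, the maximum Unicode code point. (Leading bytes F5–FF, or F4 followed by ≥ 0x90, are invalid.)

invalid (encodes a value above U+10FFFF)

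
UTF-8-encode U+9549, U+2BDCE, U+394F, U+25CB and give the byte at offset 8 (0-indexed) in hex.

0xA5

U+9549 → 3-byte form E9 95 89 at offsets 0–2.
U+2BDCE → 4-byte form F0 AB B7 8E at offsets 3–6.
U+394F → 3-byte form E3 A5 8F at offsets 7–9.
Offset 8 falls in char 3's range; it's byte 2 of E3 A5 8F = 0xA5.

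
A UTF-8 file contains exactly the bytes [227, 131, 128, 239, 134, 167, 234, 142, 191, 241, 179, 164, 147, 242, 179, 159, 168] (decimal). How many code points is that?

5

Byte at offset 0: 0xE3 = 11100011 → 3-byte char (#1). Advance 3.
Byte at offset 3: 0xEF = 11101111 → 3-byte char (#2). Advance 3.
Byte at offset 6: 0xEA = 11101010 → 3-byte char (#3). Advance 3.
Byte at offset 9: 0xF1 = 11110001 → 4-byte char (#4). Advance 4.
Byte at offset 13: 0xF2 = 11110010 → 4-byte char (#5). Advance 4.
Reached end at offset 17 after 5 code points.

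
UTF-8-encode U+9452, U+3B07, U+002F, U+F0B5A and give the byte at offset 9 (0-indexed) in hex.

0xAD

U+9452 → 3-byte form E9 91 92 at offsets 0–2.
U+3B07 → 3-byte form E3 AC 87 at offsets 3–5.
U+002F → 1-byte form 2F at offsets 6–6.
U+F0B5A → 4-byte form F3 B0 AD 9A at offsets 7–10.
Offset 9 falls in char 4's range; it's byte 3 of F3 B0 AD 9A = 0xAD.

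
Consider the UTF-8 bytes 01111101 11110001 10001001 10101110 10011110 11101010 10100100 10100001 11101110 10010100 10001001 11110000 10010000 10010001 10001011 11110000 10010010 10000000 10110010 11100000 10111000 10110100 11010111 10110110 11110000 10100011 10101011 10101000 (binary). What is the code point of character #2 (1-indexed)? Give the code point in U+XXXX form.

Offset 0: leading byte 0x7D = 01111101 → 1-byte char #1 = 7D.
Offset 1: leading byte 0xF1 = 11110001 → 4-byte char #2 = F1 89 AE 9E.
Leading byte 0xF1 = 11110001 matches 11110xxx → 4-byte sequence.
Byte 1: 0xF1 = 11110001, payload 001 (3 bits).
Byte 2: 0x89 = 10001001 (10xxxxxx ✓), payload 001001.
Byte 3: 0xAE = 10101110 (10xxxxxx ✓), payload 101110.
Byte 4: 0x9E = 10011110 (10xxxxxx ✓), payload 011110.
Concatenate: 001001001101110011110 = 0x49B9E (21 bits → U+49B9E).

U+49B9E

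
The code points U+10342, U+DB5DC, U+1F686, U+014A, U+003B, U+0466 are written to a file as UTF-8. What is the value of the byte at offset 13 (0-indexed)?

0x8A

U+10342 → 4-byte form F0 90 8D 82 at offsets 0–3.
U+DB5DC → 4-byte form F3 9B 97 9C at offsets 4–7.
U+1F686 → 4-byte form F0 9F 9A 86 at offsets 8–11.
U+014A → 2-byte form C5 8A at offsets 12–13.
Offset 13 falls in char 4's range; it's byte 2 of C5 8A = 0x8A.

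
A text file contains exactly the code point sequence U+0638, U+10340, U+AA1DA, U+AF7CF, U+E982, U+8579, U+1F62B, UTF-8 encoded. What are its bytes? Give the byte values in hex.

D8 B8 F0 90 8D 80 F2 AA 87 9A F2 AF 9F 8F EE A6 82 E8 95 B9 F0 9F 98 AB

U+0638: 2-byte form → D8 B8.
U+10340: 4-byte form → F0 90 8D 80.
U+AA1DA: 4-byte form → F2 AA 87 9A.
U+AF7CF: 4-byte form → F2 AF 9F 8F.
U+E982: 3-byte form → EE A6 82.
U+8579: 3-byte form → E8 95 B9.
U+1F62B: 4-byte form → F0 9F 98 AB.
Concatenated (24 bytes): D8 B8 F0 90 8D 80 F2 AA 87 9A F2 AF 9F 8F EE A6 82 E8 95 B9 F0 9F 98 AB.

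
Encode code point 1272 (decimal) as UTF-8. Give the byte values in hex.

U+04F8 = 0x4F8 = 1272 decimal. In range U+0080–U+07FF → 2-byte form: 110xxxxx 10xxxxxx.
Binary (11 bits): 10011111000.
Split 5+6: 10011 | 111000.
Byte 1: 11010011 = 0xD3.
Byte 2: 10111000 = 0xB8.

D3 B8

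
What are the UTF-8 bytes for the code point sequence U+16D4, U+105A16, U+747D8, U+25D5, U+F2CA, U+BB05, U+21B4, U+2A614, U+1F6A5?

U+16D4: 3-byte form → E1 9B 94.
U+105A16: 4-byte form → F4 85 A8 96.
U+747D8: 4-byte form → F1 B4 9F 98.
U+25D5: 3-byte form → E2 97 95.
U+F2CA: 3-byte form → EF 8B 8A.
U+BB05: 3-byte form → EB AC 85.
U+21B4: 3-byte form → E2 86 B4.
U+2A614: 4-byte form → F0 AA 98 94.
U+1F6A5: 4-byte form → F0 9F 9A A5.
Concatenated (31 bytes): E1 9B 94 F4 85 A8 96 F1 B4 9F 98 E2 97 95 EF 8B 8A EB AC 85 E2 86 B4 F0 AA 98 94 F0 9F 9A A5.

E1 9B 94 F4 85 A8 96 F1 B4 9F 98 E2 97 95 EF 8B 8A EB AC 85 E2 86 B4 F0 AA 98 94 F0 9F 9A A5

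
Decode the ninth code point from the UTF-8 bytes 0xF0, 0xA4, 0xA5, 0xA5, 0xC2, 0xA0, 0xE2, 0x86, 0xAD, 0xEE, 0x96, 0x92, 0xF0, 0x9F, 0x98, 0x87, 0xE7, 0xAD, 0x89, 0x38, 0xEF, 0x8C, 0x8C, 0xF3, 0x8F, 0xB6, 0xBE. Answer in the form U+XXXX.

U+CFDBE

Offset 0: leading byte 0xF0 = 11110000 → 4-byte char #1 = F0 A4 A5 A5.
Offset 4: leading byte 0xC2 = 11000010 → 2-byte char #2 = C2 A0.
Offset 6: leading byte 0xE2 = 11100010 → 3-byte char #3 = E2 86 AD.
Offset 9: leading byte 0xEE = 11101110 → 3-byte char #4 = EE 96 92.
Offset 12: leading byte 0xF0 = 11110000 → 4-byte char #5 = F0 9F 98 87.
Offset 16: leading byte 0xE7 = 11100111 → 3-byte char #6 = E7 AD 89.
Offset 19: leading byte 0x38 = 00111000 → 1-byte char #7 = 38.
Offset 20: leading byte 0xEF = 11101111 → 3-byte char #8 = EF 8C 8C.
Offset 23: leading byte 0xF3 = 11110011 → 4-byte char #9 = F3 8F B6 BE.
Leading byte 0xF3 = 11110011 matches 11110xxx → 4-byte sequence.
Byte 1: 0xF3 = 11110011, payload 011 (3 bits).
Byte 2: 0x8F = 10001111 (10xxxxxx ✓), payload 001111.
Byte 3: 0xB6 = 10110110 (10xxxxxx ✓), payload 110110.
Byte 4: 0xBE = 10111110 (10xxxxxx ✓), payload 111110.
Concatenate: 011001111110110111110 = 0xCFDBE (21 bits → U+CFDBE).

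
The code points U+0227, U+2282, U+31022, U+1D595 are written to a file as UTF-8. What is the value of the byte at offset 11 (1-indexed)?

1-indexed offset 11 is 0-indexed offset 10.
U+0227 → 2-byte form C8 A7 at offsets 0–1.
U+2282 → 3-byte form E2 8A 82 at offsets 2–4.
U+31022 → 4-byte form F0 B1 80 A2 at offsets 5–8.
U+1D595 → 4-byte form F0 9D 96 95 at offsets 9–12.
Offset 10 falls in char 4's range; it's byte 2 of F0 9D 96 95 = 0x9D.

0x9D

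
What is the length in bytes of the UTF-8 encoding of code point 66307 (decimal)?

U+10303 = 0x10303. UTF-8 uses 1 byte below 0x80, 2 below 0x800, 3 below 0x10000, 4 up to 0x10FFFF. 0x10303 is in U+10000–U+10FFFF → 4 bytes.

4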